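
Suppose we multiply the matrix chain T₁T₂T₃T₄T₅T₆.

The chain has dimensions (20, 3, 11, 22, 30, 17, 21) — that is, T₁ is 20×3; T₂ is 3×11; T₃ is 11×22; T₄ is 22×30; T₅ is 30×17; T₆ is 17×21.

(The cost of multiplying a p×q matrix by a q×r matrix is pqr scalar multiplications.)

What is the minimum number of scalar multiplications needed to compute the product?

6567

Adjacent pairs: T₁T₂ = 20·3·11 = 660; T₂T₃ = 3·11·22 = 726; T₃T₄ = 11·22·30 = 7260; T₄T₅ = 22·30·17 = 11220; T₅T₆ = 30·17·21 = 10710.
Length 3: T₁..T₃: k=1: 0+726+20·3·22=2046; k=2: 660+0+20·11·22=5500 → min 2046 | T₂..T₄: k=2: 0+7260+3·11·30=8250; k=3: 726+0+3·22·30=2706 → min 2706 | T₃..T₅: k=3: 0+11220+11·22·17=15334; k=4: 7260+0+11·30·17=12870 → min 12870 | T₄..T₆: k=4: 0+10710+22·30·21=24570; k=5: 11220+0+22·17·21=19074 → min 19074.
Length 4: T₁..T₄: k=1: 0+2706+20·3·30=4506; k=2: 660+7260+20·11·30=14520; k=3: 2046+0+20·22·30=15246 → min 4506 | T₂..T₅: k=2: 0+12870+3·11·17=13431; k=3: 726+11220+3·22·17=13068; k=4: 2706+0+3·30·17=4236 → min 4236 | T₃..T₆: k=3: 0+19074+11·22·21=24156; k=4: 7260+10710+11·30·21=24900; k=5: 12870+0+11·17·21=16797 → min 16797.
Length 5: T₁..T₅: k=1: 0+4236+20·3·17=5256; k=2: 660+12870+20·11·17=17270; k=3: 2046+11220+20·22·17=20746; k=4: 4506+0+20·30·17=14706 → min 5256 | T₂..T₆: k=2: 0+16797+3·11·21=17490; k=3: 726+19074+3·22·21=21186; k=4: 2706+10710+3·30·21=15306; k=5: 4236+0+3·17·21=5307 → min 5307.
Length 6: T₁..T₆: k=1: 0+5307+20·3·21=6567; k=2: 660+16797+20·11·21=22077; k=3: 2046+19074+20·22·21=30360; k=4: 4506+10710+20·30·21=27816; k=5: 5256+0+20·17·21=12396 → min 6567.
Optimal order: (T₁((((T₂T₃)T₄)T₅)T₆)) with cost 6567.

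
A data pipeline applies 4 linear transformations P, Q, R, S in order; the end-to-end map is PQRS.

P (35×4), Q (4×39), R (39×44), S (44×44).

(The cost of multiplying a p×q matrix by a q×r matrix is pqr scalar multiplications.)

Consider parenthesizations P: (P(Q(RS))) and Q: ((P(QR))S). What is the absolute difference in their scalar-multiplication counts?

7744

Order P = (P(Q(RS))): (RS): 39×44 by 44×44 → 39×44, cost 39·44·44 = 75504; (Q(RS)): 4×39 by 39×44 → 4×44, cost 4·39·44 = 6864; cumulative 82368; (P(Q(RS))): 35×4 by 4×44 → 35×44, cost 35·4·44 = 6160; cumulative 88528. Total 88528.
Order Q = ((P(QR))S): (QR): 4×39 by 39×44 → 4×44, cost 4·39·44 = 6864; (P(QR)): 35×4 by 4×44 → 35×44, cost 35·4·44 = 6160; cumulative 13024; ((P(QR))S): 35×44 by 44×44 → 35×44, cost 35·44·44 = 67760; cumulative 80784. Total 80784.
Difference: |88528 − 80784| = 7744.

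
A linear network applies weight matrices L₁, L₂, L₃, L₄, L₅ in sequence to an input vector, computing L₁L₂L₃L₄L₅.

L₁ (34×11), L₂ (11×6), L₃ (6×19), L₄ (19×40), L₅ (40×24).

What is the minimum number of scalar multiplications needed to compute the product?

17460

Adjacent pairs: L₁L₂ = 34·11·6 = 2244; L₂L₃ = 11·6·19 = 1254; L₃L₄ = 6·19·40 = 4560; L₄L₅ = 19·40·24 = 18240.
Length 3: L₁..L₃: k=1: 0+1254+34·11·19=8360; k=2: 2244+0+34·6·19=6120 → min 6120 | L₂..L₄: k=2: 0+4560+11·6·40=7200; k=3: 1254+0+11·19·40=9614 → min 7200 | L₃..L₅: k=3: 0+18240+6·19·24=20976; k=4: 4560+0+6·40·24=10320 → min 10320.
Length 4: L₁..L₄: k=1: 0+7200+34·11·40=22160; k=2: 2244+4560+34·6·40=14964; k=3: 6120+0+34·19·40=31960 → min 14964 | L₂..L₅: k=2: 0+10320+11·6·24=11904; k=3: 1254+18240+11·19·24=24510; k=4: 7200+0+11·40·24=17760 → min 11904.
Length 5: L₁..L₅: k=1: 0+11904+34·11·24=20880; k=2: 2244+10320+34·6·24=17460; k=3: 6120+18240+34·19·24=39864; k=4: 14964+0+34·40·24=47604 → min 17460.
Optimal order: ((L₁L₂)((L₃L₄)L₅)) with cost 17460.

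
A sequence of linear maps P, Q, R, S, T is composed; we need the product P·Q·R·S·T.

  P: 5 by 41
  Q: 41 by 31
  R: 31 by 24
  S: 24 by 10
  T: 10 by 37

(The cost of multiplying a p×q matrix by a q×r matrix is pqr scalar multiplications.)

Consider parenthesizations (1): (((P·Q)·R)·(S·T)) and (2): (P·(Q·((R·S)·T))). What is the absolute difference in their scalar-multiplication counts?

Order (1) = (((P·Q)·R)·(S·T)): (P·Q): 5×41 by 41×31 → 5×31, cost 5·41·31 = 6355; ((P·Q)·R): 5×31 by 31×24 → 5×24, cost 5·31·24 = 3720; cumulative 10075; (S·T): 24×10 by 10×37 → 24×37, cost 24·10·37 = 8880; (((P·Q)·R)·(S·T)): 5×24 by 24×37 → 5×37, cost 5·24·37 = 4440; cumulative 23395. Total 23395.
Order (2) = (P·(Q·((R·S)·T))): (R·S): 31×24 by 24×10 → 31×10, cost 31·24·10 = 7440; ((R·S)·T): 31×10 by 10×37 → 31×37, cost 31·10·37 = 11470; cumulative 18910; (Q·((R·S)·T)): 41×31 by 31×37 → 41×37, cost 41·31·37 = 47027; cumulative 65937; (P·(Q·((R·S)·T))): 5×41 by 41×37 → 5×37, cost 5·41·37 = 7585; cumulative 73522. Total 73522.
Difference: |23395 − 73522| = 50127.

50127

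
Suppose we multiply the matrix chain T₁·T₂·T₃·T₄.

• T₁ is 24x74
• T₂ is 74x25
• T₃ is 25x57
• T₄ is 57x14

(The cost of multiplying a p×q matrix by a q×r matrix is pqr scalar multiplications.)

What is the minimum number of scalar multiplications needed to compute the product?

70714

Adjacent pairs: T₁T₂ = 24·74·25 = 44400; T₂T₃ = 74·25·57 = 105450; T₃T₄ = 25·57·14 = 19950.
Length 3: T₁..T₃: k=1: 0+105450+24·74·57=206682; k=2: 44400+0+24·25·57=78600 → min 78600 | T₂..T₄: k=2: 0+19950+74·25·14=45850; k=3: 105450+0+74·57·14=164502 → min 45850.
Length 4: T₁..T₄: k=1: 0+45850+24·74·14=70714; k=2: 44400+19950+24·25·14=72750; k=3: 78600+0+24·57·14=97752 → min 70714.
Optimal order: (T₁·(T₂·(T₃·T₄))) with cost 70714.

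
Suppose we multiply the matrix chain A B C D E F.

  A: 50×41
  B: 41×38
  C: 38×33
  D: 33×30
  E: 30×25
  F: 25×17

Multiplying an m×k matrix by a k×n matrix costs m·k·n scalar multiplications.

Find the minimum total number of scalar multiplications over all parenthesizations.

112234

Adjacent pairs: AB = 50·41·38 = 77900; BC = 41·38·33 = 51414; CD = 38·33·30 = 37620; DE = 33·30·25 = 24750; EF = 30·25·17 = 12750.
Length 3: A..C: k=1: 0+51414+50·41·33=119064; k=2: 77900+0+50·38·33=140600 → min 119064 | B..D: k=2: 0+37620+41·38·30=84360; k=3: 51414+0+41·33·30=92004 → min 84360 | C..E: k=3: 0+24750+38·33·25=56100; k=4: 37620+0+38·30·25=66120 → min 56100 | D..F: k=4: 0+12750+33·30·17=29580; k=5: 24750+0+33·25·17=38775 → min 29580.
Length 4: A..D: k=1: 0+84360+50·41·30=145860; k=2: 77900+37620+50·38·30=172520; k=3: 119064+0+50·33·30=168564 → min 145860 | B..E: k=2: 0+56100+41·38·25=95050; k=3: 51414+24750+41·33·25=109989; k=4: 84360+0+41·30·25=115110 → min 95050 | C..F: k=3: 0+29580+38·33·17=50898; k=4: 37620+12750+38·30·17=69750; k=5: 56100+0+38·25·17=72250 → min 50898.
Length 5: A..E: k=1: 0+95050+50·41·25=146300; k=2: 77900+56100+50·38·25=181500; k=3: 119064+24750+50·33·25=185064; k=4: 145860+0+50·30·25=183360 → min 146300 | B..F: k=2: 0+50898+41·38·17=77384; k=3: 51414+29580+41·33·17=103995; k=4: 84360+12750+41·30·17=118020; k=5: 95050+0+41·25·17=112475 → min 77384.
Length 6: A..F: k=1: 0+77384+50·41·17=112234; k=2: 77900+50898+50·38·17=161098; k=3: 119064+29580+50·33·17=176694; k=4: 145860+12750+50·30·17=184110; k=5: 146300+0+50·25·17=167550 → min 112234.
Optimal order: (A (B (C (D (E F))))) with cost 112234.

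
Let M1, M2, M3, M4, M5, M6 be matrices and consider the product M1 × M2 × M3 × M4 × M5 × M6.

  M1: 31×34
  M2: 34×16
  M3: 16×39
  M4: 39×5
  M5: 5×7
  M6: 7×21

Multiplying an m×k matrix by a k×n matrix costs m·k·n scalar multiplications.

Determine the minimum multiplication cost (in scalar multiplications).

15100

Adjacent pairs: M1M2 = 31·34·16 = 16864; M2M3 = 34·16·39 = 21216; M3M4 = 16·39·5 = 3120; M4M5 = 39·5·7 = 1365; M5M6 = 5·7·21 = 735.
Length 3: M1..M3: k=1: 0+21216+31·34·39=62322; k=2: 16864+0+31·16·39=36208 → min 36208 | M2..M4: k=2: 0+3120+34·16·5=5840; k=3: 21216+0+34·39·5=27846 → min 5840 | M3..M5: k=3: 0+1365+16·39·7=5733; k=4: 3120+0+16·5·7=3680 → min 3680 | M4..M6: k=4: 0+735+39·5·21=4830; k=5: 1365+0+39·7·21=7098 → min 4830.
Length 4: M1..M4: k=1: 0+5840+31·34·5=11110; k=2: 16864+3120+31·16·5=22464; k=3: 36208+0+31·39·5=42253 → min 11110 | M2..M5: k=2: 0+3680+34·16·7=7488; k=3: 21216+1365+34·39·7=31863; k=4: 5840+0+34·5·7=7030 → min 7030 | M3..M6: k=3: 0+4830+16·39·21=17934; k=4: 3120+735+16·5·21=5535; k=5: 3680+0+16·7·21=6032 → min 5535.
Length 5: M1..M5: k=1: 0+7030+31·34·7=14408; k=2: 16864+3680+31·16·7=24016; k=3: 36208+1365+31·39·7=46036; k=4: 11110+0+31·5·7=12195 → min 12195 | M2..M6: k=2: 0+5535+34·16·21=16959; k=3: 21216+4830+34·39·21=53892; k=4: 5840+735+34·5·21=10145; k=5: 7030+0+34·7·21=12028 → min 10145.
Length 6: M1..M6: k=1: 0+10145+31·34·21=32279; k=2: 16864+5535+31·16·21=32815; k=3: 36208+4830+31·39·21=66427; k=4: 11110+735+31·5·21=15100; k=5: 12195+0+31·7·21=16752 → min 15100.
Optimal order: ((M1 × (M2 × (M3 × M4))) × (M5 × M6)) with cost 15100.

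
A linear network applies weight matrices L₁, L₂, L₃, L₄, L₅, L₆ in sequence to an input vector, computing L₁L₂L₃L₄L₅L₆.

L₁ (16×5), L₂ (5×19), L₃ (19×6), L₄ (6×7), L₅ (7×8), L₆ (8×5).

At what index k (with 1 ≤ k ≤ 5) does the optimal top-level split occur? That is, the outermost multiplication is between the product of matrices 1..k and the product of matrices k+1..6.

1

Adjacent pairs: L₁L₂ = 16·5·19 = 1520; L₂L₃ = 5·19·6 = 570; L₃L₄ = 19·6·7 = 798; L₄L₅ = 6·7·8 = 336; L₅L₆ = 7·8·5 = 280.
Length 3: L₁..L₃: k=1: 0+570+16·5·6=1050; k=2: 1520+0+16·19·6=3344 → min 1050 | L₂..L₄: k=2: 0+798+5·19·7=1463; k=3: 570+0+5·6·7=780 → min 780 | L₃..L₅: k=3: 0+336+19·6·8=1248; k=4: 798+0+19·7·8=1862 → min 1248 | L₄..L₆: k=4: 0+280+6·7·5=490; k=5: 336+0+6·8·5=576 → min 490.
Length 4: L₁..L₄: k=1: 0+780+16·5·7=1340; k=2: 1520+798+16·19·7=4446; k=3: 1050+0+16·6·7=1722 → min 1340 | L₂..L₅: k=2: 0+1248+5·19·8=2008; k=3: 570+336+5·6·8=1146; k=4: 780+0+5·7·8=1060 → min 1060 | L₃..L₆: k=3: 0+490+19·6·5=1060; k=4: 798+280+19·7·5=1743; k=5: 1248+0+19·8·5=2008 → min 1060.
Length 5: L₁..L₅: k=1: 0+1060+16·5·8=1700; k=2: 1520+1248+16·19·8=5200; k=3: 1050+336+16·6·8=2154; k=4: 1340+0+16·7·8=2236 → min 1700 | L₂..L₆: k=2: 0+1060+5·19·5=1535; k=3: 570+490+5·6·5=1210; k=4: 780+280+5·7·5=1235; k=5: 1060+0+5·8·5=1260 → min 1210.
Top-level splits: k=1: (L₁..L₁)·(L₂..L₆) → 0+1210+16·5·5 = 1610; k=2: (L₁..L₂)·(L₃..L₆) → 1520+1060+16·19·5 = 4100; k=3: (L₁..L₃)·(L₄..L₆) → 1050+490+16·6·5 = 2020; k=4: (L₁..L₄)·(L₅..L₆) → 1340+280+16·7·5 = 2180; k=5: (L₁..L₅)·(L₆..L₆) → 1700+0+16·8·5 = 2340.
Best split is after L₁, i.e. k = 1.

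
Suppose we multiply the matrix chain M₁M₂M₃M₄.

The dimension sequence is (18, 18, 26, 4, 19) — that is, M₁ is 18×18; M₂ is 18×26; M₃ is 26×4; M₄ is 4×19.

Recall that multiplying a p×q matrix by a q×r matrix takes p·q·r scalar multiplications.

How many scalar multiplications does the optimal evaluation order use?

4536

Adjacent pairs: M₁M₂ = 18·18·26 = 8424; M₂M₃ = 18·26·4 = 1872; M₃M₄ = 26·4·19 = 1976.
Length 3: M₁..M₃: k=1: 0+1872+18·18·4=3168; k=2: 8424+0+18·26·4=10296 → min 3168 | M₂..M₄: k=2: 0+1976+18·26·19=10868; k=3: 1872+0+18·4·19=3240 → min 3240.
Length 4: M₁..M₄: k=1: 0+3240+18·18·19=9396; k=2: 8424+1976+18·26·19=19292; k=3: 3168+0+18·4·19=4536 → min 4536.
Optimal order: ((M₁(M₂M₃))M₄) with cost 4536.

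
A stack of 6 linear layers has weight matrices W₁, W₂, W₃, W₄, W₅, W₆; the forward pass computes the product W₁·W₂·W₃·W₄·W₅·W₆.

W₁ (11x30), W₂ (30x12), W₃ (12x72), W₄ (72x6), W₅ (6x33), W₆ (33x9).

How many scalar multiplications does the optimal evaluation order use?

11700

Adjacent pairs: W₁W₂ = 11·30·12 = 3960; W₂W₃ = 30·12·72 = 25920; W₃W₄ = 12·72·6 = 5184; W₄W₅ = 72·6·33 = 14256; W₅W₆ = 6·33·9 = 1782.
Length 3: W₁..W₃: k=1: 0+25920+11·30·72=49680; k=2: 3960+0+11·12·72=13464 → min 13464 | W₂..W₄: k=2: 0+5184+30·12·6=7344; k=3: 25920+0+30·72·6=38880 → min 7344 | W₃..W₅: k=3: 0+14256+12·72·33=42768; k=4: 5184+0+12·6·33=7560 → min 7560 | W₄..W₆: k=4: 0+1782+72·6·9=5670; k=5: 14256+0+72·33·9=35640 → min 5670.
Length 4: W₁..W₄: k=1: 0+7344+11·30·6=9324; k=2: 3960+5184+11·12·6=9936; k=3: 13464+0+11·72·6=18216 → min 9324 | W₂..W₅: k=2: 0+7560+30·12·33=19440; k=3: 25920+14256+30·72·33=111456; k=4: 7344+0+30·6·33=13284 → min 13284 | W₃..W₆: k=3: 0+5670+12·72·9=13446; k=4: 5184+1782+12·6·9=7614; k=5: 7560+0+12·33·9=11124 → min 7614.
Length 5: W₁..W₅: k=1: 0+13284+11·30·33=24174; k=2: 3960+7560+11·12·33=15876; k=3: 13464+14256+11·72·33=53856; k=4: 9324+0+11·6·33=11502 → min 11502 | W₂..W₆: k=2: 0+7614+30·12·9=10854; k=3: 25920+5670+30·72·9=51030; k=4: 7344+1782+30·6·9=10746; k=5: 13284+0+30·33·9=22194 → min 10746.
Length 6: W₁..W₆: k=1: 0+10746+11·30·9=13716; k=2: 3960+7614+11·12·9=12762; k=3: 13464+5670+11·72·9=26262; k=4: 9324+1782+11·6·9=11700; k=5: 11502+0+11·33·9=14769 → min 11700.
Optimal order: ((W₁·(W₂·(W₃·W₄)))·(W₅·W₆)) with cost 11700.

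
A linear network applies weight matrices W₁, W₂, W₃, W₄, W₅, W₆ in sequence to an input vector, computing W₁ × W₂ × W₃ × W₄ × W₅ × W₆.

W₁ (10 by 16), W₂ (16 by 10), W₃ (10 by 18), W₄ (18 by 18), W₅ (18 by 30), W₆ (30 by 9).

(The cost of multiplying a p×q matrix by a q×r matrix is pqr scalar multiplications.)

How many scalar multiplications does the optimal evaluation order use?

Adjacent pairs: W₁W₂ = 10·16·10 = 1600; W₂W₃ = 16·10·18 = 2880; W₃W₄ = 10·18·18 = 3240; W₄W₅ = 18·18·30 = 9720; W₅W₆ = 18·30·9 = 4860.
Length 3: W₁..W₃: k=1: 0+2880+10·16·18=5760; k=2: 1600+0+10·10·18=3400 → min 3400 | W₂..W₄: k=2: 0+3240+16·10·18=6120; k=3: 2880+0+16·18·18=8064 → min 6120 | W₃..W₅: k=3: 0+9720+10·18·30=15120; k=4: 3240+0+10·18·30=8640 → min 8640 | W₄..W₆: k=4: 0+4860+18·18·9=7776; k=5: 9720+0+18·30·9=14580 → min 7776.
Length 4: W₁..W₄: k=1: 0+6120+10·16·18=9000; k=2: 1600+3240+10·10·18=6640; k=3: 3400+0+10·18·18=6640 → min 6640 | W₂..W₅: k=2: 0+8640+16·10·30=13440; k=3: 2880+9720+16·18·30=21240; k=4: 6120+0+16·18·30=14760 → min 13440 | W₃..W₆: k=3: 0+7776+10·18·9=9396; k=4: 3240+4860+10·18·9=9720; k=5: 8640+0+10·30·9=11340 → min 9396.
Length 5: W₁..W₅: k=1: 0+13440+10·16·30=18240; k=2: 1600+8640+10·10·30=13240; k=3: 3400+9720+10·18·30=18520; k=4: 6640+0+10·18·30=12040 → min 12040 | W₂..W₆: k=2: 0+9396+16·10·9=10836; k=3: 2880+7776+16·18·9=13248; k=4: 6120+4860+16·18·9=13572; k=5: 13440+0+16·30·9=17760 → min 10836.
Length 6: W₁..W₆: k=1: 0+10836+10·16·9=12276; k=2: 1600+9396+10·10·9=11896; k=3: 3400+7776+10·18·9=12796; k=4: 6640+4860+10·18·9=13120; k=5: 12040+0+10·30·9=14740 → min 11896.
Optimal order: ((W₁ × W₂) × (W₃ × (W₄ × (W₅ × W₆)))) with cost 11896.

11896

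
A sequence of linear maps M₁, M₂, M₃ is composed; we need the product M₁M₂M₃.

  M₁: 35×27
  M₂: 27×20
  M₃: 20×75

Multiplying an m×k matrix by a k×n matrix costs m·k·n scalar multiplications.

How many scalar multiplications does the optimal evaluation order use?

Order (M₁(M₂M₃)): (M₂M₃): 27×20 by 20×75 → 27×75, cost 27·20·75 = 40500; (M₁(M₂M₃)): 35×27 by 27×75 → 35×75, cost 35·27·75 = 70875; cumulative 111375. Total 111375.
Order ((M₁M₂)M₃): (M₁M₂): 35×27 by 27×20 → 35×20, cost 35·27·20 = 18900; ((M₁M₂)M₃): 35×20 by 20×75 → 35×75, cost 35·20·75 = 52500; cumulative 71400. Total 71400.
Minimum: 71400.

71400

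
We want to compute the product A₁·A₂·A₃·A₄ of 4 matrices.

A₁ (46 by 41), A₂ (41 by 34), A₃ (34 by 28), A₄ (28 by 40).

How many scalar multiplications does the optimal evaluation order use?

Adjacent pairs: A₁A₂ = 46·41·34 = 64124; A₂A₃ = 41·34·28 = 39032; A₃A₄ = 34·28·40 = 38080.
Length 3: A₁..A₃: k=1: 0+39032+46·41·28=91840; k=2: 64124+0+46·34·28=107916 → min 91840 | A₂..A₄: k=2: 0+38080+41·34·40=93840; k=3: 39032+0+41·28·40=84952 → min 84952.
Length 4: A₁..A₄: k=1: 0+84952+46·41·40=160392; k=2: 64124+38080+46·34·40=164764; k=3: 91840+0+46·28·40=143360 → min 143360.
Optimal order: ((A₁·(A₂·A₃))·A₄) with cost 143360.

143360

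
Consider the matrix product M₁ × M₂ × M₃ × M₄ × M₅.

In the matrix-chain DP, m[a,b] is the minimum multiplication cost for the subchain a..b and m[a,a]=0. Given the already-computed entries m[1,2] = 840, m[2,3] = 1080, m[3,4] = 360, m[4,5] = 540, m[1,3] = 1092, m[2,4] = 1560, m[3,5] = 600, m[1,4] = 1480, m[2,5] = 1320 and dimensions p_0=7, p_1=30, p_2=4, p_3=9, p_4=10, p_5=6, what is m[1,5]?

m[1,5] = min over k∈[1,4] of m[1,k]+m[k+1,5]+p_{0}·p_k·p_{5}.
k=1: 0 + 1320 + 7·30·6 = 2580; k=2: 840 + 600 + 7·4·6 = 1608; k=3: 1092 + 540 + 7·9·6 = 2010; k=4: 1480 + 0 + 7·10·6 = 1900.
Minimum: 1608 at k=2.

1608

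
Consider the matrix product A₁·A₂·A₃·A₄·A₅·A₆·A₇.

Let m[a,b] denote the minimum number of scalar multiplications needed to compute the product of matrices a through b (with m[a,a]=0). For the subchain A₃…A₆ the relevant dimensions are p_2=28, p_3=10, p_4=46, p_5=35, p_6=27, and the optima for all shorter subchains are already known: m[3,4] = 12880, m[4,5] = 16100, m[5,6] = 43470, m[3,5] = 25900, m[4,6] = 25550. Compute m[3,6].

m[3,6] = min over k∈[3,5] of m[3,k]+m[k+1,6]+p_{2}·p_k·p_{6}.
k=3: 0 + 25550 + 28·10·27 = 33110; k=4: 12880 + 43470 + 28·46·27 = 91126; k=5: 25900 + 0 + 28·35·27 = 52360.
Minimum: 33110 at k=3.

33110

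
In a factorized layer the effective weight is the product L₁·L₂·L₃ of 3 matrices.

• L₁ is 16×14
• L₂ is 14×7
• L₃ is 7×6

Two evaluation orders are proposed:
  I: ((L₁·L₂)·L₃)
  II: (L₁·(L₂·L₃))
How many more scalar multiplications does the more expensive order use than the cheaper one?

308

Order I = ((L₁·L₂)·L₃): (L₁·L₂): 16×14 by 14×7 → 16×7, cost 16·14·7 = 1568; ((L₁·L₂)·L₃): 16×7 by 7×6 → 16×6, cost 16·7·6 = 672; cumulative 2240. Total 2240.
Order II = (L₁·(L₂·L₃)): (L₂·L₃): 14×7 by 7×6 → 14×6, cost 14·7·6 = 588; (L₁·(L₂·L₃)): 16×14 by 14×6 → 16×6, cost 16·14·6 = 1344; cumulative 1932. Total 1932.
Difference: |2240 − 1932| = 308.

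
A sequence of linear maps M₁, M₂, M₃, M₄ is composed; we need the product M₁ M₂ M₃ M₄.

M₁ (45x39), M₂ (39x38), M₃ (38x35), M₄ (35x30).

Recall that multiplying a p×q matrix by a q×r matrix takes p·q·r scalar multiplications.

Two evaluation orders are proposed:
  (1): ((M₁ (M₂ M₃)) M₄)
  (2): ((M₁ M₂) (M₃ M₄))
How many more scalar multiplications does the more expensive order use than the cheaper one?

2655

Order (1) = ((M₁ (M₂ M₃)) M₄): (M₂ M₃): 39×38 by 38×35 → 39×35, cost 39·38·35 = 51870; (M₁ (M₂ M₃)): 45×39 by 39×35 → 45×35, cost 45·39·35 = 61425; cumulative 113295; ((M₁ (M₂ M₃)) M₄): 45×35 by 35×30 → 45×30, cost 45·35·30 = 47250; cumulative 160545. Total 160545.
Order (2) = ((M₁ M₂) (M₃ M₄)): (M₁ M₂): 45×39 by 39×38 → 45×38, cost 45·39·38 = 66690; (M₃ M₄): 38×35 by 35×30 → 38×30, cost 38·35·30 = 39900; ((M₁ M₂) (M₃ M₄)): 45×38 by 38×30 → 45×30, cost 45·38·30 = 51300; cumulative 157890. Total 157890.
Difference: |160545 − 157890| = 2655.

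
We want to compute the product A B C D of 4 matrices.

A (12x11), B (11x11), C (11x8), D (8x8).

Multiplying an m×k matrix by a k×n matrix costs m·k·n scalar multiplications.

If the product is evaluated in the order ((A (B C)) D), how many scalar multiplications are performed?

2792

(B C): 11×11 by 11×8 → 11×8, cost 11·11·8 = 968
(A (B C)): 12×11 by 11×8 → 12×8, cost 12·11·8 = 1056; cumulative 2024
((A (B C)) D): 12×8 by 8×8 → 12×8, cost 12·8·8 = 768; cumulative 2792
Total: 2792 scalar multiplications.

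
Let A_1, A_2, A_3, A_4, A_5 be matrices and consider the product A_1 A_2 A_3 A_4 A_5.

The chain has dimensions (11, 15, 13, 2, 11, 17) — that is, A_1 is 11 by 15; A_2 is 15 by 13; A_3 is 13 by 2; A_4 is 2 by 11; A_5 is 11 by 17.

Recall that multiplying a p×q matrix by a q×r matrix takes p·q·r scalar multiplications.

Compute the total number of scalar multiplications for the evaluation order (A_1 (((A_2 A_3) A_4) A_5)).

(A_2 A_3): 15×13 by 13×2 → 15×2, cost 15·13·2 = 390
((A_2 A_3) A_4): 15×2 by 2×11 → 15×11, cost 15·2·11 = 330; cumulative 720
(((A_2 A_3) A_4) A_5): 15×11 by 11×17 → 15×17, cost 15·11·17 = 2805; cumulative 3525
(A_1 (((A_2 A_3) A_4) A_5)): 11×15 by 15×17 → 11×17, cost 11·15·17 = 2805; cumulative 6330
Total: 6330 scalar multiplications.

6330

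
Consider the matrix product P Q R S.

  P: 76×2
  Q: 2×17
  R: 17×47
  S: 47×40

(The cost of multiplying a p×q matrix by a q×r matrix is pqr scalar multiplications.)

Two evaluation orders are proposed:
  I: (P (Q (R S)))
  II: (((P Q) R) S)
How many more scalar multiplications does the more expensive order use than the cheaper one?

166788

Order I = (P (Q (R S))): (R S): 17×47 by 47×40 → 17×40, cost 17·47·40 = 31960; (Q (R S)): 2×17 by 17×40 → 2×40, cost 2·17·40 = 1360; cumulative 33320; (P (Q (R S))): 76×2 by 2×40 → 76×40, cost 76·2·40 = 6080; cumulative 39400. Total 39400.
Order II = (((P Q) R) S): (P Q): 76×2 by 2×17 → 76×17, cost 76·2·17 = 2584; ((P Q) R): 76×17 by 17×47 → 76×47, cost 76·17·47 = 60724; cumulative 63308; (((P Q) R) S): 76×47 by 47×40 → 76×40, cost 76·47·40 = 142880; cumulative 206188. Total 206188.
Difference: |39400 − 206188| = 166788.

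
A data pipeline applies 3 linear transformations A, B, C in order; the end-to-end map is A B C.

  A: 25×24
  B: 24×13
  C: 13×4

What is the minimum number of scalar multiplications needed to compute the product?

Order (A (B C)): (B C): 24×13 by 13×4 → 24×4, cost 24·13·4 = 1248; (A (B C)): 25×24 by 24×4 → 25×4, cost 25·24·4 = 2400; cumulative 3648. Total 3648.
Order ((A B) C): (A B): 25×24 by 24×13 → 25×13, cost 25·24·13 = 7800; ((A B) C): 25×13 by 13×4 → 25×4, cost 25·13·4 = 1300; cumulative 9100. Total 9100.
Minimum: 3648.

3648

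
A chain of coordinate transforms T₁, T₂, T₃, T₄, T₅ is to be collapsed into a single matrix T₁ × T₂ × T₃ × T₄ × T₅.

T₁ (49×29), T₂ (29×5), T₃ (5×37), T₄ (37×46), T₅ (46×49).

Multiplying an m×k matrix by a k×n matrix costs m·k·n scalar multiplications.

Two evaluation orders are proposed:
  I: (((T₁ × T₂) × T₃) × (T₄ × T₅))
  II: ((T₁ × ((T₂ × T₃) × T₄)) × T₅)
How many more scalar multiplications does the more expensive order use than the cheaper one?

Order I = (((T₁ × T₂) × T₃) × (T₄ × T₅)): (T₁ × T₂): 49×29 by 29×5 → 49×5, cost 49·29·5 = 7105; ((T₁ × T₂) × T₃): 49×5 by 5×37 → 49×37, cost 49·5·37 = 9065; cumulative 16170; (T₄ × T₅): 37×46 by 46×49 → 37×49, cost 37·46·49 = 83398; (((T₁ × T₂) × T₃) × (T₄ × T₅)): 49×37 by 37×49 → 49×49, cost 49·37·49 = 88837; cumulative 188405. Total 188405.
Order II = ((T₁ × ((T₂ × T₃) × T₄)) × T₅): (T₂ × T₃): 29×5 by 5×37 → 29×37, cost 29·5·37 = 5365; ((T₂ × T₃) × T₄): 29×37 by 37×46 → 29×46, cost 29·37·46 = 49358; cumulative 54723; (T₁ × ((T₂ × T₃) × T₄)): 49×29 by 29×46 → 49×46, cost 49·29·46 = 65366; cumulative 120089; ((T₁ × ((T₂ × T₃) × T₄)) × T₅): 49×46 by 46×49 → 49×49, cost 49·46·49 = 110446; cumulative 230535. Total 230535.
Difference: |188405 − 230535| = 42130.

42130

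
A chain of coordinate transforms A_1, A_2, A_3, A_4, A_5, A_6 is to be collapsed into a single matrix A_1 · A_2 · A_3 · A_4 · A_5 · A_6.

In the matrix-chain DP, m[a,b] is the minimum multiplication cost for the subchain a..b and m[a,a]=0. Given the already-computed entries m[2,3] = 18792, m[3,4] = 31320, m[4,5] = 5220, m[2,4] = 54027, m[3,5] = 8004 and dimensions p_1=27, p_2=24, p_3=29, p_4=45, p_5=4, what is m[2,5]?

10596

m[2,5] = min over k∈[2,4] of m[2,k]+m[k+1,5]+p_{1}·p_k·p_{5}.
k=2: 0 + 8004 + 27·24·4 = 10596; k=3: 18792 + 5220 + 27·29·4 = 27144; k=4: 54027 + 0 + 27·45·4 = 58887.
Minimum: 10596 at k=2.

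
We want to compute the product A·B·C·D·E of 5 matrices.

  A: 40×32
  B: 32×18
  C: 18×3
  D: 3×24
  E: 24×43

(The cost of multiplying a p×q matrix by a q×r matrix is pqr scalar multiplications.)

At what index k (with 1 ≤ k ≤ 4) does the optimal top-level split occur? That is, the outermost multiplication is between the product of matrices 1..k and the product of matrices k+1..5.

Adjacent pairs: AB = 40·32·18 = 23040; BC = 32·18·3 = 1728; CD = 18·3·24 = 1296; DE = 3·24·43 = 3096.
Length 3: A..C: k=1: 0+1728+40·32·3=5568; k=2: 23040+0+40·18·3=25200 → min 5568 | B..D: k=2: 0+1296+32·18·24=15120; k=3: 1728+0+32·3·24=4032 → min 4032 | C..E: k=3: 0+3096+18·3·43=5418; k=4: 1296+0+18·24·43=19872 → min 5418.
Length 4: A..D: k=1: 0+4032+40·32·24=34752; k=2: 23040+1296+40·18·24=41616; k=3: 5568+0+40·3·24=8448 → min 8448 | B..E: k=2: 0+5418+32·18·43=30186; k=3: 1728+3096+32·3·43=8952; k=4: 4032+0+32·24·43=37056 → min 8952.
Top-level splits: k=1: (A..A)·(B..E) → 0+8952+40·32·43 = 63992; k=2: (A..B)·(C..E) → 23040+5418+40·18·43 = 59418; k=3: (A..C)·(D..E) → 5568+3096+40·3·43 = 13824; k=4: (A..D)·(E..E) → 8448+0+40·24·43 = 49728.
Best split is after C, i.e. k = 3.

3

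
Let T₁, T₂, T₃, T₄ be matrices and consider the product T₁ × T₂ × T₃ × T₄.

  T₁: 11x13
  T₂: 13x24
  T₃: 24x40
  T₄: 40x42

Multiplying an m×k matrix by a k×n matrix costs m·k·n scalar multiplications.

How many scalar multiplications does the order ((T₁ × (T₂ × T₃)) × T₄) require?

(T₂ × T₃): 13×24 by 24×40 → 13×40, cost 13·24·40 = 12480
(T₁ × (T₂ × T₃)): 11×13 by 13×40 → 11×40, cost 11·13·40 = 5720; cumulative 18200
((T₁ × (T₂ × T₃)) × T₄): 11×40 by 40×42 → 11×42, cost 11·40·42 = 18480; cumulative 36680
Total: 36680 scalar multiplications.

36680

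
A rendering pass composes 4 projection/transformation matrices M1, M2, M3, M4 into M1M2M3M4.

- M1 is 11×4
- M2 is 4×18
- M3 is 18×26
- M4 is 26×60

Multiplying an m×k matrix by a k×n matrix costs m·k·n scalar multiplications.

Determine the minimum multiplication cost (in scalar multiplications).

Adjacent pairs: M1M2 = 11·4·18 = 792; M2M3 = 4·18·26 = 1872; M3M4 = 18·26·60 = 28080.
Length 3: M1..M3: k=1: 0+1872+11·4·26=3016; k=2: 792+0+11·18·26=5940 → min 3016 | M2..M4: k=2: 0+28080+4·18·60=32400; k=3: 1872+0+4·26·60=8112 → min 8112.
Length 4: M1..M4: k=1: 0+8112+11·4·60=10752; k=2: 792+28080+11·18·60=40752; k=3: 3016+0+11·26·60=20176 → min 10752.
Optimal order: (M1((M2M3)M4)) with cost 10752.

10752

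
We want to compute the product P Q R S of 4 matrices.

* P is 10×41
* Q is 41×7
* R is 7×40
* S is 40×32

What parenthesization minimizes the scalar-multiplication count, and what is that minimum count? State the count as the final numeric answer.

14070

Adjacent pairs: PQ = 10·41·7 = 2870; QR = 41·7·40 = 11480; RS = 7·40·32 = 8960.
Length 3: P..R: k=1: 0+11480+10·41·40=27880; k=2: 2870+0+10·7·40=5670 → min 5670 | Q..S: k=2: 0+8960+41·7·32=18144; k=3: 11480+0+41·40·32=63960 → min 18144.
Length 4: P..S: k=1: 0+18144+10·41·32=31264; k=2: 2870+8960+10·7·32=14070; k=3: 5670+0+10·40·32=18470 → min 14070.
Optimal parenthesization: ((P Q) (R S)) with cost 14070.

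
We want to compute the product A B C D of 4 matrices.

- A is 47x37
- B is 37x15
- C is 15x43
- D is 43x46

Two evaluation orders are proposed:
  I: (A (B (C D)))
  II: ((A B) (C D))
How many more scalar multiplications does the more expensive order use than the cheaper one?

Order I = (A (B (C D))): (C D): 15×43 by 43×46 → 15×46, cost 15·43·46 = 29670; (B (C D)): 37×15 by 15×46 → 37×46, cost 37·15·46 = 25530; cumulative 55200; (A (B (C D))): 47×37 by 37×46 → 47×46, cost 47·37·46 = 79994; cumulative 135194. Total 135194.
Order II = ((A B) (C D)): (A B): 47×37 by 37×15 → 47×15, cost 47·37·15 = 26085; (C D): 15×43 by 43×46 → 15×46, cost 15·43·46 = 29670; ((A B) (C D)): 47×15 by 15×46 → 47×46, cost 47·15·46 = 32430; cumulative 88185. Total 88185.
Difference: |135194 − 88185| = 47009.

47009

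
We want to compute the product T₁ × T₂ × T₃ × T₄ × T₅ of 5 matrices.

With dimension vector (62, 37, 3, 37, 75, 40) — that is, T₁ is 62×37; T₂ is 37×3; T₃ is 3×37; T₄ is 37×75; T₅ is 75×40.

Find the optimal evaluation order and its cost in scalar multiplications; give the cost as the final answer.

Adjacent pairs: T₁T₂ = 62·37·3 = 6882; T₂T₃ = 37·3·37 = 4107; T₃T₄ = 3·37·75 = 8325; T₄T₅ = 37·75·40 = 111000.
Length 3: T₁..T₃: k=1: 0+4107+62·37·37=88985; k=2: 6882+0+62·3·37=13764 → min 13764 | T₂..T₄: k=2: 0+8325+37·3·75=16650; k=3: 4107+0+37·37·75=106782 → min 16650 | T₃..T₅: k=3: 0+111000+3·37·40=115440; k=4: 8325+0+3·75·40=17325 → min 17325.
Length 4: T₁..T₄: k=1: 0+16650+62·37·75=188700; k=2: 6882+8325+62·3·75=29157; k=3: 13764+0+62·37·75=185814 → min 29157 | T₂..T₅: k=2: 0+17325+37·3·40=21765; k=3: 4107+111000+37·37·40=169867; k=4: 16650+0+37·75·40=127650 → min 21765.
Length 5: T₁..T₅: k=1: 0+21765+62·37·40=113525; k=2: 6882+17325+62·3·40=31647; k=3: 13764+111000+62·37·40=216524; k=4: 29157+0+62·75·40=215157 → min 31647.
Optimal parenthesization: ((T₁ × T₂) × ((T₃ × T₄) × T₅)) with cost 31647.

31647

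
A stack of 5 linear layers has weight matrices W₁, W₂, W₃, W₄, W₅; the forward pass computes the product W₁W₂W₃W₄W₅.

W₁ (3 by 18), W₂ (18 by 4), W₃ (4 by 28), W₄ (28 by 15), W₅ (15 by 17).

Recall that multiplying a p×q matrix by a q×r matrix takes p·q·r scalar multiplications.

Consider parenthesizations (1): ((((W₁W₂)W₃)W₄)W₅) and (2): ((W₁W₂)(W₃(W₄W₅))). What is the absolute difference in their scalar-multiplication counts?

6887

Order (1) = ((((W₁W₂)W₃)W₄)W₅): (W₁W₂): 3×18 by 18×4 → 3×4, cost 3·18·4 = 216; ((W₁W₂)W₃): 3×4 by 4×28 → 3×28, cost 3·4·28 = 336; cumulative 552; (((W₁W₂)W₃)W₄): 3×28 by 28×15 → 3×15, cost 3·28·15 = 1260; cumulative 1812; ((((W₁W₂)W₃)W₄)W₅): 3×15 by 15×17 → 3×17, cost 3·15·17 = 765; cumulative 2577. Total 2577.
Order (2) = ((W₁W₂)(W₃(W₄W₅))): (W₁W₂): 3×18 by 18×4 → 3×4, cost 3·18·4 = 216; (W₄W₅): 28×15 by 15×17 → 28×17, cost 28·15·17 = 7140; (W₃(W₄W₅)): 4×28 by 28×17 → 4×17, cost 4·28·17 = 1904; cumulative 9044; ((W₁W₂)(W₃(W₄W₅))): 3×4 by 4×17 → 3×17, cost 3·4·17 = 204; cumulative 9464. Total 9464.
Difference: |2577 − 9464| = 6887.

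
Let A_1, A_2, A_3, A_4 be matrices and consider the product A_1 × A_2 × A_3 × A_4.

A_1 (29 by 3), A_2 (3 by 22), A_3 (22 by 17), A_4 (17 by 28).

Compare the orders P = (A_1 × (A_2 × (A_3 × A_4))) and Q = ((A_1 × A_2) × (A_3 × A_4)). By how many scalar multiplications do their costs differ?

15494

Order P = (A_1 × (A_2 × (A_3 × A_4))): (A_3 × A_4): 22×17 by 17×28 → 22×28, cost 22·17·28 = 10472; (A_2 × (A_3 × A_4)): 3×22 by 22×28 → 3×28, cost 3·22·28 = 1848; cumulative 12320; (A_1 × (A_2 × (A_3 × A_4))): 29×3 by 3×28 → 29×28, cost 29·3·28 = 2436; cumulative 14756. Total 14756.
Order Q = ((A_1 × A_2) × (A_3 × A_4)): (A_1 × A_2): 29×3 by 3×22 → 29×22, cost 29·3·22 = 1914; (A_3 × A_4): 22×17 by 17×28 → 22×28, cost 22·17·28 = 10472; ((A_1 × A_2) × (A_3 × A_4)): 29×22 by 22×28 → 29×28, cost 29·22·28 = 17864; cumulative 30250. Total 30250.
Difference: |14756 − 30250| = 15494.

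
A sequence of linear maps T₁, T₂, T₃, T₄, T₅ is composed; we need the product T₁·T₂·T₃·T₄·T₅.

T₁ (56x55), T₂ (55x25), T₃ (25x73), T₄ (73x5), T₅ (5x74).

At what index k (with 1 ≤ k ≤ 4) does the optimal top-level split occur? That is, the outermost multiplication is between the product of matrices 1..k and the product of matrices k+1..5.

Adjacent pairs: T₁T₂ = 56·55·25 = 77000; T₂T₃ = 55·25·73 = 100375; T₃T₄ = 25·73·5 = 9125; T₄T₅ = 73·5·74 = 27010.
Length 3: T₁..T₃: k=1: 0+100375+56·55·73=325215; k=2: 77000+0+56·25·73=179200 → min 179200 | T₂..T₄: k=2: 0+9125+55·25·5=16000; k=3: 100375+0+55·73·5=120450 → min 16000 | T₃..T₅: k=3: 0+27010+25·73·74=162060; k=4: 9125+0+25·5·74=18375 → min 18375.
Length 4: T₁..T₄: k=1: 0+16000+56·55·5=31400; k=2: 77000+9125+56·25·5=93125; k=3: 179200+0+56·73·5=199640 → min 31400 | T₂..T₅: k=2: 0+18375+55·25·74=120125; k=3: 100375+27010+55·73·74=424495; k=4: 16000+0+55·5·74=36350 → min 36350.
Top-level splits: k=1: (T₁..T₁)·(T₂..T₅) → 0+36350+56·55·74 = 264270; k=2: (T₁..T₂)·(T₃..T₅) → 77000+18375+56·25·74 = 198975; k=3: (T₁..T₃)·(T₄..T₅) → 179200+27010+56·73·74 = 508722; k=4: (T₁..T₄)·(T₅..T₅) → 31400+0+56·5·74 = 52120.
Best split is after T₄, i.e. k = 4.

4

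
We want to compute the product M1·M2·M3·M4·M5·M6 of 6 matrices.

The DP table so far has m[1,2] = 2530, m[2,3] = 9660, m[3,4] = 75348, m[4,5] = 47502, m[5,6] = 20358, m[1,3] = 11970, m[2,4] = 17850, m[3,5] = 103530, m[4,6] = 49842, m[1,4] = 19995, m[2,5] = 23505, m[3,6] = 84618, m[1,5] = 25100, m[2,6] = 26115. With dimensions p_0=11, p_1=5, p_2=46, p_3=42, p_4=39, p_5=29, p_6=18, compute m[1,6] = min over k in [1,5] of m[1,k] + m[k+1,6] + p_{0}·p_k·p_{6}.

m[1,6] = min over k∈[1,5] of m[1,k]+m[k+1,6]+p_{0}·p_k·p_{6}.
k=1: 0 + 26115 + 11·5·18 = 27105; k=2: 2530 + 84618 + 11·46·18 = 96256; k=3: 11970 + 49842 + 11·42·18 = 70128; k=4: 19995 + 20358 + 11·39·18 = 48075; k=5: 25100 + 0 + 11·29·18 = 30842.
Minimum: 27105 at k=1.

27105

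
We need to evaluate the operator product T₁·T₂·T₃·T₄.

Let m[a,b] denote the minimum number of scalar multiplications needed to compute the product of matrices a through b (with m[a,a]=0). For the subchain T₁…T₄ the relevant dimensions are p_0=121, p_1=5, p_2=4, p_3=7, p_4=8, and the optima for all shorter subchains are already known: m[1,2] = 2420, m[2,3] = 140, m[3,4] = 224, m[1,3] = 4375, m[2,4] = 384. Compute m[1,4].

m[1,4] = min over k∈[1,3] of m[1,k]+m[k+1,4]+p_{0}·p_k·p_{4}.
k=1: 0 + 384 + 121·5·8 = 5224; k=2: 2420 + 224 + 121·4·8 = 6516; k=3: 4375 + 0 + 121·7·8 = 11151.
Minimum: 5224 at k=1.

5224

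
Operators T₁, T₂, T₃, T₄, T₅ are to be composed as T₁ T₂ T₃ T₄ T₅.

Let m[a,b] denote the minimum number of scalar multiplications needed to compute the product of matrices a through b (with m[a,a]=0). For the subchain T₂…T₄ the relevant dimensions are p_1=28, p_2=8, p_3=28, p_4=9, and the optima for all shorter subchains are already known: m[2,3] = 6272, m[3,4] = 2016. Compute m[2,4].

m[2,4] = min over k∈[2,3] of m[2,k]+m[k+1,4]+p_{1}·p_k·p_{4}.
k=2: 0 + 2016 + 28·8·9 = 4032; k=3: 6272 + 0 + 28·28·9 = 13328.
Minimum: 4032 at k=2.

4032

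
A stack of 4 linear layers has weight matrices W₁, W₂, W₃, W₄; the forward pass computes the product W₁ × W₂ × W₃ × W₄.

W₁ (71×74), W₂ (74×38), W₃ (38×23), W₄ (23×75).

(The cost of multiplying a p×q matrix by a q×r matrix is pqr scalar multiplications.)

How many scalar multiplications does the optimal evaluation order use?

Adjacent pairs: W₁W₂ = 71·74·38 = 199652; W₂W₃ = 74·38·23 = 64676; W₃W₄ = 38·23·75 = 65550.
Length 3: W₁..W₃: k=1: 0+64676+71·74·23=185518; k=2: 199652+0+71·38·23=261706 → min 185518 | W₂..W₄: k=2: 0+65550+74·38·75=276450; k=3: 64676+0+74·23·75=192326 → min 192326.
Length 4: W₁..W₄: k=1: 0+192326+71·74·75=586376; k=2: 199652+65550+71·38·75=467552; k=3: 185518+0+71·23·75=307993 → min 307993.
Optimal order: ((W₁ × (W₂ × W₃)) × W₄) with cost 307993.

307993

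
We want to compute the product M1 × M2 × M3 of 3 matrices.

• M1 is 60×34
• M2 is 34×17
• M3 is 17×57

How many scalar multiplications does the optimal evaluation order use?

Order (M1 × (M2 × M3)): (M2 × M3): 34×17 by 17×57 → 34×57, cost 34·17·57 = 32946; (M1 × (M2 × M3)): 60×34 by 34×57 → 60×57, cost 60·34·57 = 116280; cumulative 149226. Total 149226.
Order ((M1 × M2) × M3): (M1 × M2): 60×34 by 34×17 → 60×17, cost 60·34·17 = 34680; ((M1 × M2) × M3): 60×17 by 17×57 → 60×57, cost 60·17·57 = 58140; cumulative 92820. Total 92820.
Minimum: 92820.

92820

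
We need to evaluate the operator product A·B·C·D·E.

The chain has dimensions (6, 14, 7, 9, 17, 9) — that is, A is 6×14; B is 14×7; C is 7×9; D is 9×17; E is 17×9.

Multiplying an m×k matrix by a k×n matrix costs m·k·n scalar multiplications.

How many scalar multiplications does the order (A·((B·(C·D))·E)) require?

5635

(C·D): 7×9 by 9×17 → 7×17, cost 7·9·17 = 1071
(B·(C·D)): 14×7 by 7×17 → 14×17, cost 14·7·17 = 1666; cumulative 2737
((B·(C·D))·E): 14×17 by 17×9 → 14×9, cost 14·17·9 = 2142; cumulative 4879
(A·((B·(C·D))·E)): 6×14 by 14×9 → 6×9, cost 6·14·9 = 756; cumulative 5635
Total: 5635 scalar multiplications.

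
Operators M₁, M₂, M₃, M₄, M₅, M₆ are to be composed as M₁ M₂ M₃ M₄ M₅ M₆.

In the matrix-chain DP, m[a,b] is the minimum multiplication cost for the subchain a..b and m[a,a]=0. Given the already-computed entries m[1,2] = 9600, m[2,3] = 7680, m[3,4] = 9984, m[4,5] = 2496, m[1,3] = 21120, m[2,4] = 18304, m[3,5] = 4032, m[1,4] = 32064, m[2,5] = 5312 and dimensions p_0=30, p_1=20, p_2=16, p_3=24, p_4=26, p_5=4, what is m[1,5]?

7712

m[1,5] = min over k∈[1,4] of m[1,k]+m[k+1,5]+p_{0}·p_k·p_{5}.
k=1: 0 + 5312 + 30·20·4 = 7712; k=2: 9600 + 4032 + 30·16·4 = 15552; k=3: 21120 + 2496 + 30·24·4 = 26496; k=4: 32064 + 0 + 30·26·4 = 35184.
Minimum: 7712 at k=1.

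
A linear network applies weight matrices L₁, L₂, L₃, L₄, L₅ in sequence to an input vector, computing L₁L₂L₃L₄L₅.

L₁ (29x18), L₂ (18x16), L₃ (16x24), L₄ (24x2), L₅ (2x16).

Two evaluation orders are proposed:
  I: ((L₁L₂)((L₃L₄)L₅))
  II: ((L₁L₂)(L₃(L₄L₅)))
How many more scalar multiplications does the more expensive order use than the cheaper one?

5632

Order I = ((L₁L₂)((L₃L₄)L₅)): (L₁L₂): 29×18 by 18×16 → 29×16, cost 29·18·16 = 8352; (L₃L₄): 16×24 by 24×2 → 16×2, cost 16·24·2 = 768; ((L₃L₄)L₅): 16×2 by 2×16 → 16×16, cost 16·2·16 = 512; cumulative 1280; ((L₁L₂)((L₃L₄)L₅)): 29×16 by 16×16 → 29×16, cost 29·16·16 = 7424; cumulative 17056. Total 17056.
Order II = ((L₁L₂)(L₃(L₄L₅))): (L₁L₂): 29×18 by 18×16 → 29×16, cost 29·18·16 = 8352; (L₄L₅): 24×2 by 2×16 → 24×16, cost 24·2·16 = 768; (L₃(L₄L₅)): 16×24 by 24×16 → 16×16, cost 16·24·16 = 6144; cumulative 6912; ((L₁L₂)(L₃(L₄L₅))): 29×16 by 16×16 → 29×16, cost 29·16·16 = 7424; cumulative 22688. Total 22688.
Difference: |17056 − 22688| = 5632.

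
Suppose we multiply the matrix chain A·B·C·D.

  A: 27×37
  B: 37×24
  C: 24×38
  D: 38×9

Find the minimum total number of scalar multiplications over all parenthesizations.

Adjacent pairs: AB = 27·37·24 = 23976; BC = 37·24·38 = 33744; CD = 24·38·9 = 8208.
Length 3: A..C: k=1: 0+33744+27·37·38=71706; k=2: 23976+0+27·24·38=48600 → min 48600 | B..D: k=2: 0+8208+37·24·9=16200; k=3: 33744+0+37·38·9=46398 → min 16200.
Length 4: A..D: k=1: 0+16200+27·37·9=25191; k=2: 23976+8208+27·24·9=38016; k=3: 48600+0+27·38·9=57834 → min 25191.
Optimal order: (A·(B·(C·D))) with cost 25191.

25191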